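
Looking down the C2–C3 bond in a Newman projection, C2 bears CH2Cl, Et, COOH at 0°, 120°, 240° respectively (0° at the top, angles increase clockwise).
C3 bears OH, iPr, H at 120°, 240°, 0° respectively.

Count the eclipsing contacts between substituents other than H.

2

Non-H eclipsing pairs: Et(120°)/OH(120°); COOH(240°)/iPr(240°) — 2 interactions.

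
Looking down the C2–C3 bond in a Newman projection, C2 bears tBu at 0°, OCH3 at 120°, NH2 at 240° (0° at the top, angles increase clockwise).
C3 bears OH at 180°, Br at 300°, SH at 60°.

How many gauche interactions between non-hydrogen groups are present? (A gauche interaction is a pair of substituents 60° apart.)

6

Non-H gauche pairs: tBu(0°)/Br(300°); tBu(0°)/SH(60°); OCH3(120°)/OH(180°); OCH3(120°)/SH(60°); NH2(240°)/OH(180°); NH2(240°)/Br(300°) — 6 interactions.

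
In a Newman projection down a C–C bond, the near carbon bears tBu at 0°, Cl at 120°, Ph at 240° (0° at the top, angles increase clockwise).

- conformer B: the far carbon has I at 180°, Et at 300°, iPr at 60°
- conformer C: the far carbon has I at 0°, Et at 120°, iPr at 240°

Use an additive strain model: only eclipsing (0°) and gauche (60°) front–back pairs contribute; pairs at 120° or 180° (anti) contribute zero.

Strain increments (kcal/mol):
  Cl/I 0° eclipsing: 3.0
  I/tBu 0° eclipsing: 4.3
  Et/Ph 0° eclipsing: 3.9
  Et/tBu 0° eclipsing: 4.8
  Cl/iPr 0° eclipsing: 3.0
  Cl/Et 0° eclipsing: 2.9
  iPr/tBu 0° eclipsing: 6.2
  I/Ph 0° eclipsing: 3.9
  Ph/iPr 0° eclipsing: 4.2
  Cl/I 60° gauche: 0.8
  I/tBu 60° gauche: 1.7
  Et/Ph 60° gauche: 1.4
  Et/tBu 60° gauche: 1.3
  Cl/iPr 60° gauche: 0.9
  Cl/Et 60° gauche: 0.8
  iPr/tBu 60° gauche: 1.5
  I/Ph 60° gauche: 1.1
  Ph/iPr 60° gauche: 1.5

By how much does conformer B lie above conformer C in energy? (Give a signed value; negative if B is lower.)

B (staggered): tBu(0°)/Et(300°) gauche 1.3; tBu(0°)/iPr(60°) gauche 1.5; Cl(120°)/I(180°) gauche 0.8; Cl(120°)/iPr(60°) gauche 0.9; Ph(240°)/I(180°) gauche 1.1; Ph(240°)/Et(300°) gauche 1.4 → 7.0 kcal/mol.
C (eclipsed): tBu(0°)/I(0°) eclipsed 4.3; Cl(120°)/Et(120°) eclipsed 2.9; Ph(240°)/iPr(240°) eclipsed 4.2 → 11.4 kcal/mol.
E(B) − E(C) = 7.0 − 11.4 = -4.4 kcal/mol.

-4.4 kcal/mol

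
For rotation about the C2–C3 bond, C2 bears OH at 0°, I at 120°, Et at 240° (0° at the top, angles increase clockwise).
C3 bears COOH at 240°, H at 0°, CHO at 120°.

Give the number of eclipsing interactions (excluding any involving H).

Non-H eclipsing pairs: I(120°)/CHO(120°); Et(240°)/COOH(240°) — 2 interactions.

2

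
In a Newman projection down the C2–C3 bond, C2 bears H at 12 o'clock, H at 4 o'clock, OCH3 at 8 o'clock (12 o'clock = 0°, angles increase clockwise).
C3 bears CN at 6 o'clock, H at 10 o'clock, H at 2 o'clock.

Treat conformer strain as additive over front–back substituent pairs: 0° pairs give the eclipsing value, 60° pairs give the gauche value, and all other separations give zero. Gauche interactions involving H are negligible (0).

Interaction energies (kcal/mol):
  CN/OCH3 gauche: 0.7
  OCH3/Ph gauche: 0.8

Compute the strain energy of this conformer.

0.7 kcal/mol

This conformer is staggered. OCH3 at 240° is gauche with CN at 180° (0.7). Total 0.7 kcal/mol.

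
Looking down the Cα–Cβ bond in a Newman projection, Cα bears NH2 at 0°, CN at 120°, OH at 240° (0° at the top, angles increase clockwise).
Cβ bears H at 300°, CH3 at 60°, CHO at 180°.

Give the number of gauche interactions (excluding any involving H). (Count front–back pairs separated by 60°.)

Non-H gauche pairs: NH2(0°)/CH3(60°); CN(120°)/CH3(60°); CN(120°)/CHO(180°); OH(240°)/CHO(180°) — 4 interactions.

4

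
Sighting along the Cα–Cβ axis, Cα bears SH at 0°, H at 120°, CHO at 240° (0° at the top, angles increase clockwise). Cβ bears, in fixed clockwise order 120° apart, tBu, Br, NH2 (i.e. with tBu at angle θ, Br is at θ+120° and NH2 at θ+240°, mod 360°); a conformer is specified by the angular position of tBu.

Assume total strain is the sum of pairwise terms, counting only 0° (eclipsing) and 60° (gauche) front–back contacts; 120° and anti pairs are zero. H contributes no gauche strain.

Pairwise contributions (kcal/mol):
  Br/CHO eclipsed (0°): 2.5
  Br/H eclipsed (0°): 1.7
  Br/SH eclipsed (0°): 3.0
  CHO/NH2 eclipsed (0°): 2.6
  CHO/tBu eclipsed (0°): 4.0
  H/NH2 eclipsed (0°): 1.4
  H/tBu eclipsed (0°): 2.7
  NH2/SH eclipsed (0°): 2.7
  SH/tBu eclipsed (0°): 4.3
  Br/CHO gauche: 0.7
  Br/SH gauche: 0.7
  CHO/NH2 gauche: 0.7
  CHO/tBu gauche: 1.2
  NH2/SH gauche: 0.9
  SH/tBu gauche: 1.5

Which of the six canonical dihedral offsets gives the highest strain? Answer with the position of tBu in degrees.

0°

tBu at 0° (eclipsed): SH–tBu eclipsed, H–Br eclipsed, CHO–NH2 eclipsed; 4.3 + 1.7 + 2.6 = 8.6 kcal/mol.
tBu at 60° (staggered): SH–tBu gauche, SH–NH2 gauche, CHO–Br gauche, CHO–NH2 gauche; 1.5 + 0.9 + 0.7 + 0.7 = 3.8 kcal/mol.
tBu at 120° (eclipsed): SH–NH2 eclipsed, H–tBu eclipsed, CHO–Br eclipsed; 2.7 + 2.7 + 2.5 = 7.9 kcal/mol.
tBu at 180° (staggered): SH–Br gauche, SH–NH2 gauche, CHO–tBu gauche, CHO–Br gauche; 0.7 + 0.9 + 1.2 + 0.7 = 3.5 kcal/mol.
tBu at 240° (eclipsed): SH–Br eclipsed, H–NH2 eclipsed, CHO–tBu eclipsed; 3.0 + 1.4 + 4.0 = 8.4 kcal/mol.
tBu at 300° (staggered): SH–tBu gauche, SH–Br gauche, CHO–tBu gauche, CHO–NH2 gauche; 1.5 + 0.7 + 1.2 + 0.7 = 4.1 kcal/mol.
The maximum (8.6 kcal/mol) occurs with tBu at 0°.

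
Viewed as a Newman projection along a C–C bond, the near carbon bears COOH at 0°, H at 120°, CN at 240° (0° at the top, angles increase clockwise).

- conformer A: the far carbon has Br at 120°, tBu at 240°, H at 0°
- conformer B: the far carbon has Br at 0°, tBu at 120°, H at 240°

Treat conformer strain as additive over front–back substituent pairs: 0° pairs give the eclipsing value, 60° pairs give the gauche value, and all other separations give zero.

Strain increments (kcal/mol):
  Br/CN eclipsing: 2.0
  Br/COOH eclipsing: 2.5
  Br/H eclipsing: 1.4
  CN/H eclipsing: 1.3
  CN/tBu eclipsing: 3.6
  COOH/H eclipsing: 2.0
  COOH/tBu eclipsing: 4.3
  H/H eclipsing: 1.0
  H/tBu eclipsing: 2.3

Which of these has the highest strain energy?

A

A (eclipsed): COOH–H eclipsed, H–Br eclipsed, CN–tBu eclipsed; 2.0 + 1.4 + 3.6 = 7.0 kcal/mol.
B (eclipsed): COOH–Br eclipsed, H–tBu eclipsed, CN–H eclipsed; 2.5 + 2.3 + 1.3 = 6.1 kcal/mol.
A has the highest total (7.0 kcal/mol).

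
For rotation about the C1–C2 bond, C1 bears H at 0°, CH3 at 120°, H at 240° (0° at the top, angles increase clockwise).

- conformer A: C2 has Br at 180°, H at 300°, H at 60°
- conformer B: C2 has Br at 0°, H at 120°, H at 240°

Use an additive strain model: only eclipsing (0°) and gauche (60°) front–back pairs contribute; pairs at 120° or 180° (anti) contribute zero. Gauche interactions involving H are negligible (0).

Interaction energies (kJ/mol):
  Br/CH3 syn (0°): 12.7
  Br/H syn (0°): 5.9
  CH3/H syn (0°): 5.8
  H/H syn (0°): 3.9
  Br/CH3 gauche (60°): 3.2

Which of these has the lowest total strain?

A is staggered. CH3 at 120° is gauche with Br at 180° (3.2). Total 3.2 kJ/mol.
B is eclipsed. H at 0° is eclipsed with Br at 0° (5.9); CH3 at 120° is eclipsed with H at 120° (5.8); H at 240° is eclipsed with H at 240° (3.9). Total 15.6 kJ/mol.
A has the lowest total (3.2 kJ/mol).

A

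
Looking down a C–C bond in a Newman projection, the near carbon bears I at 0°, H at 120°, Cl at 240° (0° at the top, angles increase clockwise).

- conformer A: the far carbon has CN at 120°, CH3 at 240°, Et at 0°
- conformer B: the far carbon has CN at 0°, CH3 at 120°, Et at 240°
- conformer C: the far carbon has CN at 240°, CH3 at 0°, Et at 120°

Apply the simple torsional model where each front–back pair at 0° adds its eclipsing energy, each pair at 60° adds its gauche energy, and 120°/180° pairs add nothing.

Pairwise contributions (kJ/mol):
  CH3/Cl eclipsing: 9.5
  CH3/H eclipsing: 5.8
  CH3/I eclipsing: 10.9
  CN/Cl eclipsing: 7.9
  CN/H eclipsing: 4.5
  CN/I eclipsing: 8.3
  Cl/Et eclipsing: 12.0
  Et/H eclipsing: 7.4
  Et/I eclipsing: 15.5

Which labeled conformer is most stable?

A (eclipsed): I(0°)/Et(0°) eclipsed 15.5; H(120°)/CN(120°) eclipsed 4.5; Cl(240°)/CH3(240°) eclipsed 9.5 → 29.5 kJ/mol.
B (eclipsed): I(0°)/CN(0°) eclipsed 8.3; H(120°)/CH3(120°) eclipsed 5.8; Cl(240°)/Et(240°) eclipsed 12.0 → 26.1 kJ/mol.
C (eclipsed): I(0°)/CH3(0°) eclipsed 10.9; H(120°)/Et(120°) eclipsed 7.4; Cl(240°)/CN(240°) eclipsed 7.9 → 26.2 kJ/mol.
B has the lowest total (26.1 kJ/mol).

B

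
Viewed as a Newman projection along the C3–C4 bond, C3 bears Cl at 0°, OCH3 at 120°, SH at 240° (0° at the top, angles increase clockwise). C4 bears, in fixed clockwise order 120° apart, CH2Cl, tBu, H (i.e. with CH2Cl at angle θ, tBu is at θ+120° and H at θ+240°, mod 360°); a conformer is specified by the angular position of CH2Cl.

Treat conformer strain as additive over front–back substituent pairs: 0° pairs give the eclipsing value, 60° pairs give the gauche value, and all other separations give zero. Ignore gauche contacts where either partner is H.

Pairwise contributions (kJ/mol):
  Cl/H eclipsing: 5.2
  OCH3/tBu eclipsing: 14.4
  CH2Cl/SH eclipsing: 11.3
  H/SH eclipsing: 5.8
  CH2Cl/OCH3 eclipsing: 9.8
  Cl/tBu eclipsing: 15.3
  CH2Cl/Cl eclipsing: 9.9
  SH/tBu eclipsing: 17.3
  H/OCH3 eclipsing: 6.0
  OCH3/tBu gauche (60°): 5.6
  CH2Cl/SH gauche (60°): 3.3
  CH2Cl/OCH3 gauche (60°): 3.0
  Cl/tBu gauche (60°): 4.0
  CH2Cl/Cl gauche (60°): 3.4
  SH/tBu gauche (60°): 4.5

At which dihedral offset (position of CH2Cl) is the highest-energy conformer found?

CH2Cl at 0° (eclipsed): Cl(0°)/CH2Cl(0°) eclipsed 9.9; OCH3(120°)/tBu(120°) eclipsed 14.4; SH(240°)/H(240°) eclipsed 5.8 → 30.1 kJ/mol.
CH2Cl at 60° (staggered): Cl(0°)/CH2Cl(60°) gauche 3.4; OCH3(120°)/CH2Cl(60°) gauche 3.0; OCH3(120°)/tBu(180°) gauche 5.6; SH(240°)/tBu(180°) gauche 4.5 → 16.5 kJ/mol.
CH2Cl at 120° (eclipsed): Cl(0°)/H(0°) eclipsed 5.2; OCH3(120°)/CH2Cl(120°) eclipsed 9.8; SH(240°)/tBu(240°) eclipsed 17.3 → 32.3 kJ/mol.
CH2Cl at 180° (staggered): Cl(0°)/tBu(300°) gauche 4.0; OCH3(120°)/CH2Cl(180°) gauche 3.0; SH(240°)/CH2Cl(180°) gauche 3.3; SH(240°)/tBu(300°) gauche 4.5 → 14.8 kJ/mol.
CH2Cl at 240° (eclipsed): Cl(0°)/tBu(0°) eclipsed 15.3; OCH3(120°)/H(120°) eclipsed 6.0; SH(240°)/CH2Cl(240°) eclipsed 11.3 → 32.6 kJ/mol.
CH2Cl at 300° (staggered): Cl(0°)/CH2Cl(300°) gauche 3.4; Cl(0°)/tBu(60°) gauche 4.0; OCH3(120°)/tBu(60°) gauche 5.6; SH(240°)/CH2Cl(300°) gauche 3.3 → 16.3 kJ/mol.
The maximum (32.6 kJ/mol) occurs with CH2Cl at 240°.

240°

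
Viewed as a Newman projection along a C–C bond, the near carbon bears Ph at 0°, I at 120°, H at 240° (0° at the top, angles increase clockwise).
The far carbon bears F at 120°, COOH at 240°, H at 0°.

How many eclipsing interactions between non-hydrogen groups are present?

1

Non-H eclipsing pairs: I(120°)/F(120°) — 1 interaction.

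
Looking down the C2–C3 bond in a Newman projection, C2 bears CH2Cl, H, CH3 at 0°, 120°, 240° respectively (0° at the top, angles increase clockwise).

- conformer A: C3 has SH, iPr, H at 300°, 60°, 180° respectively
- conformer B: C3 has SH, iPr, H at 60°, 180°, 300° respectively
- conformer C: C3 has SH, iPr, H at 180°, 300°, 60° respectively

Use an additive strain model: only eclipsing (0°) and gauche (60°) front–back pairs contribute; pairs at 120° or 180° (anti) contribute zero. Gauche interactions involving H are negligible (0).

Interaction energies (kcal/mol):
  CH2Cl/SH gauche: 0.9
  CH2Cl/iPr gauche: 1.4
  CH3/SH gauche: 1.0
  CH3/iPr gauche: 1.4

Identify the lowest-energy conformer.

A is staggered. CH2Cl at 0° is gauche with SH at 300° (0.9); CH2Cl at 0° is gauche with iPr at 60° (1.4); CH3 at 240° is gauche with SH at 300° (1.0). Total 3.3 kcal/mol.
B is staggered. CH2Cl at 0° is gauche with SH at 60° (0.9); CH3 at 240° is gauche with iPr at 180° (1.4). Total 2.3 kcal/mol.
C is staggered. CH2Cl at 0° is gauche with iPr at 300° (1.4); CH3 at 240° is gauche with SH at 180° (1.0); CH3 at 240° is gauche with iPr at 300° (1.4). Total 3.8 kcal/mol.
B has the lowest total (2.3 kcal/mol).

B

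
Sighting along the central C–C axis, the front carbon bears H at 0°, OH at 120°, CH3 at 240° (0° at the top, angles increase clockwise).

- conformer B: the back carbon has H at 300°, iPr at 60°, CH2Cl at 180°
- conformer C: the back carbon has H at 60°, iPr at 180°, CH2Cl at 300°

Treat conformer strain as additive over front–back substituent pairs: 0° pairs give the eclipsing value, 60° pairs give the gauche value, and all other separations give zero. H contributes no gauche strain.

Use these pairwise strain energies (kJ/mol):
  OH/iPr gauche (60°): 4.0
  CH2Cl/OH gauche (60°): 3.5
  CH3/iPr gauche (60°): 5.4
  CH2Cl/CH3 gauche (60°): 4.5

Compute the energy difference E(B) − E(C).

B (staggered): OH(120°)/iPr(60°) gauche 4.0; OH(120°)/CH2Cl(180°) gauche 3.5; CH3(240°)/CH2Cl(180°) gauche 4.5 → 12.0 kJ/mol.
C (staggered): OH(120°)/iPr(180°) gauche 4.0; CH3(240°)/iPr(180°) gauche 5.4; CH3(240°)/CH2Cl(300°) gauche 4.5 → 13.9 kJ/mol.
E(B) − E(C) = 12.0 − 13.9 = -1.9 kJ/mol.

-1.9 kJ/mol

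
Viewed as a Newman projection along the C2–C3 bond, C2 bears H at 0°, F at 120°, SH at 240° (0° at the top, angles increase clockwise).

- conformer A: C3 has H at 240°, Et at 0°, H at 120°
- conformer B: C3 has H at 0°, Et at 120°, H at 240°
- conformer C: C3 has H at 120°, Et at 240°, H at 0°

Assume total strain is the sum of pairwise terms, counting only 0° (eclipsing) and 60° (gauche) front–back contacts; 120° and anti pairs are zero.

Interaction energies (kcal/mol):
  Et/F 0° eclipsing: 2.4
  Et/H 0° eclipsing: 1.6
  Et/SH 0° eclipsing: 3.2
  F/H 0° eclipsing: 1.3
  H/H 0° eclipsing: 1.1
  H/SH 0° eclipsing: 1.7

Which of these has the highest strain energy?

A (eclipsed): H–Et eclipsed, F–H eclipsed, SH–H eclipsed; 1.6 + 1.3 + 1.7 = 4.6 kcal/mol.
B (eclipsed): H–H eclipsed, F–Et eclipsed, SH–H eclipsed; 1.1 + 2.4 + 1.7 = 5.2 kcal/mol.
C (eclipsed): H–H eclipsed, F–H eclipsed, SH–Et eclipsed; 1.1 + 1.3 + 3.2 = 5.6 kcal/mol.
C has the highest total (5.6 kcal/mol).

C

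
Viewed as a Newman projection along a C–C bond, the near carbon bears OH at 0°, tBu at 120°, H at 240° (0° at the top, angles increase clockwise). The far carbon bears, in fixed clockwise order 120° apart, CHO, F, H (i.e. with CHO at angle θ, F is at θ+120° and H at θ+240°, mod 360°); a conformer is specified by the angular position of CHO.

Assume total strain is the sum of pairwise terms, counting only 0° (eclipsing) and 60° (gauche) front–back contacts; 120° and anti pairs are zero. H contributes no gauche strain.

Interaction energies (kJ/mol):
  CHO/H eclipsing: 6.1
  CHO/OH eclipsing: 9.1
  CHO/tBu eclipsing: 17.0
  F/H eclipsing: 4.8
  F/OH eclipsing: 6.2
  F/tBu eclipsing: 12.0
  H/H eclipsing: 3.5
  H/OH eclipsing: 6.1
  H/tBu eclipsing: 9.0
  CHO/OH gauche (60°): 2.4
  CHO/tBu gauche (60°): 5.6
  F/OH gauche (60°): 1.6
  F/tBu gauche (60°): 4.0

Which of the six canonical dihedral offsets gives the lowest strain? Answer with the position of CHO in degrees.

CHO at 0° is eclipsed. OH at 0° is eclipsed with CHO at 0° (9.1); tBu at 120° is eclipsed with F at 120° (12.0); H at 240° is eclipsed with H at 240° (3.5). Total 24.6 kJ/mol.
CHO at 60° is staggered. OH at 0° is gauche with CHO at 60° (2.4); tBu at 120° is gauche with CHO at 60° (5.6); tBu at 120° is gauche with F at 180° (4.0). Total 12.0 kJ/mol.
CHO at 120° is eclipsed. OH at 0° is eclipsed with H at 0° (6.1); tBu at 120° is eclipsed with CHO at 120° (17.0); H at 240° is eclipsed with F at 240° (4.8). Total 27.9 kJ/mol.
CHO at 180° is staggered. OH at 0° is gauche with F at 300° (1.6); tBu at 120° is gauche with CHO at 180° (5.6). Total 7.2 kJ/mol.
CHO at 240° is eclipsed. OH at 0° is eclipsed with F at 0° (6.2); tBu at 120° is eclipsed with H at 120° (9.0); H at 240° is eclipsed with CHO at 240° (6.1). Total 21.3 kJ/mol.
CHO at 300° is staggered. OH at 0° is gauche with CHO at 300° (2.4); OH at 0° is gauche with F at 60° (1.6); tBu at 120° is gauche with F at 60° (4.0). Total 8.0 kJ/mol.
The minimum (7.2 kJ/mol) occurs with CHO at 180°.

180°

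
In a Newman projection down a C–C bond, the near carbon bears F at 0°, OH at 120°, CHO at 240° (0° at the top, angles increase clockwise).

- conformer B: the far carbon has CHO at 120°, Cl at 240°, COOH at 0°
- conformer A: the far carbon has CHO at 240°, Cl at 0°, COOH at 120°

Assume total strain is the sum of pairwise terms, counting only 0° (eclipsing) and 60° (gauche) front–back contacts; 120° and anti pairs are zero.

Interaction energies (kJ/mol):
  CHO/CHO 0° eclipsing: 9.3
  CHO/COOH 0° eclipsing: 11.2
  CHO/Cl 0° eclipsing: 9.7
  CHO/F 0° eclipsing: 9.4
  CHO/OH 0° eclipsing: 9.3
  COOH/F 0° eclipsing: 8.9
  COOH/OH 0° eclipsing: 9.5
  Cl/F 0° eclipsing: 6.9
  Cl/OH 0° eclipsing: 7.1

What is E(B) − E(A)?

+2.2 kJ/mol

B (eclipsed): F(0°)/COOH(0°) eclipsed 8.9; OH(120°)/CHO(120°) eclipsed 9.3; CHO(240°)/Cl(240°) eclipsed 9.7 → 27.9 kJ/mol.
A (eclipsed): F(0°)/Cl(0°) eclipsed 6.9; OH(120°)/COOH(120°) eclipsed 9.5; CHO(240°)/CHO(240°) eclipsed 9.3 → 25.7 kJ/mol.
E(B) − E(A) = 27.9 − 25.7 = +2.2 kJ/mol.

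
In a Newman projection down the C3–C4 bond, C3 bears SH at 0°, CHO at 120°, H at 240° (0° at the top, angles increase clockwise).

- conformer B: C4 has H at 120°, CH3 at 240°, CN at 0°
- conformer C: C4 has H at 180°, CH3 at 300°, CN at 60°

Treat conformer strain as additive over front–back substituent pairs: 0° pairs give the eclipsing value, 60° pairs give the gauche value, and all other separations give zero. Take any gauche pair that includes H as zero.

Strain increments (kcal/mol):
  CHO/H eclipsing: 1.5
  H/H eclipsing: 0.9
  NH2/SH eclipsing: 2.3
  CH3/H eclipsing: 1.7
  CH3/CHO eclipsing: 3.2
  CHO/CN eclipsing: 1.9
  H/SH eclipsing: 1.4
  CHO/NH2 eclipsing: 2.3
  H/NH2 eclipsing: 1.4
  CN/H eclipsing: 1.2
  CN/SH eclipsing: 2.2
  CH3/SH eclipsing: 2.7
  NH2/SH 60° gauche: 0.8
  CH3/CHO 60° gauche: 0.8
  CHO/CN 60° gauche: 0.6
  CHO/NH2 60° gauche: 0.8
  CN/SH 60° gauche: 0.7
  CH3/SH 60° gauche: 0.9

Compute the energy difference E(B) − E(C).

B is eclipsed. SH at 0° is eclipsed with CN at 0° (2.2); CHO at 120° is eclipsed with H at 120° (1.5); H at 240° is eclipsed with CH3 at 240° (1.7). Total 5.4 kcal/mol.
C is staggered. SH at 0° is gauche with CH3 at 300° (0.9); SH at 0° is gauche with CN at 60° (0.7); CHO at 120° is gauche with CN at 60° (0.6). Total 2.2 kcal/mol.
E(B) − E(C) = 5.4 − 2.2 = +3.2 kcal/mol.

+3.2 kcal/mol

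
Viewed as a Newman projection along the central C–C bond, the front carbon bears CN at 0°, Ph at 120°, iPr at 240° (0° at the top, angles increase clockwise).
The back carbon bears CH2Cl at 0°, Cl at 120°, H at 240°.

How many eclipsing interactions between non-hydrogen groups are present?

2

Non-H eclipsing pairs: CN(0°)/CH2Cl(0°); Ph(120°)/Cl(120°) — 2 interactions.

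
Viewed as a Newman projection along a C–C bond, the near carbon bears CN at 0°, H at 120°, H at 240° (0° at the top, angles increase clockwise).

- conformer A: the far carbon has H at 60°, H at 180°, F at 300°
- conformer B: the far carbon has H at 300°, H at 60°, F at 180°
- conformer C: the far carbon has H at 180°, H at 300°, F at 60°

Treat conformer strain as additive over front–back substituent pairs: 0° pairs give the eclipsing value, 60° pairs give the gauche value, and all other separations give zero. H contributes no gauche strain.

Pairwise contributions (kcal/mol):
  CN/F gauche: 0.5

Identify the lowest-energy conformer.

B

A (staggered): CN–F gauche; 0.5 = 0.5 kcal/mol.
B (staggered): no non-H gauche contacts → 0.0 kcal/mol.
C (staggered): CN–F gauche; 0.5 = 0.5 kcal/mol.
B has the lowest total (0.0 kcal/mol).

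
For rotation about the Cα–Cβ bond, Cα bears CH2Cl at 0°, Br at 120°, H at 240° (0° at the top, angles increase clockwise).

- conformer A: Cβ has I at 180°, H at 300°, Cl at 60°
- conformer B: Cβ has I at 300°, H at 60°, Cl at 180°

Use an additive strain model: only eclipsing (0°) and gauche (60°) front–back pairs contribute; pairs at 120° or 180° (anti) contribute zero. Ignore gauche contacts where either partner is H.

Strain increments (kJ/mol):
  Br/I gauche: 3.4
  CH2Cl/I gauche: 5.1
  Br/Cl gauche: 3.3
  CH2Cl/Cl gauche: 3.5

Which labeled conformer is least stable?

A

A (staggered): CH2Cl–Cl gauche, Br–I gauche, Br–Cl gauche; 3.5 + 3.4 + 3.3 = 10.2 kJ/mol.
B (staggered): CH2Cl–I gauche, Br–Cl gauche; 5.1 + 3.3 = 8.4 kJ/mol.
A has the highest total (10.2 kJ/mol).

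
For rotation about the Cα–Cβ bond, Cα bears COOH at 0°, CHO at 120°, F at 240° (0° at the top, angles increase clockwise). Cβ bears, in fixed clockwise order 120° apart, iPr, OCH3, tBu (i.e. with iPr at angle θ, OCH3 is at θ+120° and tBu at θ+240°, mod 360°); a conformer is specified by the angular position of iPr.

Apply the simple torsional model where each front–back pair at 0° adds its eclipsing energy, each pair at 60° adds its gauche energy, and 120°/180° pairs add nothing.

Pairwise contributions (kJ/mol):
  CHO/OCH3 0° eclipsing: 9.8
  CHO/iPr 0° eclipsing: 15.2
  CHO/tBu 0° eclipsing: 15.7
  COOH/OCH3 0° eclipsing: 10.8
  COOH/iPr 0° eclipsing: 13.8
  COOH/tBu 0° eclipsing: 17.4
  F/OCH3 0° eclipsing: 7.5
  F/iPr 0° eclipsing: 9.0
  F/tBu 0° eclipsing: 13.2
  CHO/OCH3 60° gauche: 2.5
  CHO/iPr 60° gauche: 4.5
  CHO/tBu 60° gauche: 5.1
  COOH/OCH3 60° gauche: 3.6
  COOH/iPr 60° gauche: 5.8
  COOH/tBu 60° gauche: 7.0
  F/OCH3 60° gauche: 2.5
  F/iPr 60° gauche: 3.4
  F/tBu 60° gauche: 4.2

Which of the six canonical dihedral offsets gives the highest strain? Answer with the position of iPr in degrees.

iPr at 0° is eclipsed. COOH at 0° is eclipsed with iPr at 0° (13.8); CHO at 120° is eclipsed with OCH3 at 120° (9.8); F at 240° is eclipsed with tBu at 240° (13.2). Total 36.8 kJ/mol.
iPr at 60° is staggered. COOH at 0° is gauche with iPr at 60° (5.8); COOH at 0° is gauche with tBu at 300° (7.0); CHO at 120° is gauche with iPr at 60° (4.5); CHO at 120° is gauche with OCH3 at 180° (2.5); F at 240° is gauche with OCH3 at 180° (2.5); F at 240° is gauche with tBu at 300° (4.2). Total 26.5 kJ/mol.
iPr at 120° is eclipsed. COOH at 0° is eclipsed with tBu at 0° (17.4); CHO at 120° is eclipsed with iPr at 120° (15.2); F at 240° is eclipsed with OCH3 at 240° (7.5). Total 40.1 kJ/mol.
iPr at 180° is staggered. COOH at 0° is gauche with OCH3 at 300° (3.6); COOH at 0° is gauche with tBu at 60° (7.0); CHO at 120° is gauche with iPr at 180° (4.5); CHO at 120° is gauche with tBu at 60° (5.1); F at 240° is gauche with iPr at 180° (3.4); F at 240° is gauche with OCH3 at 300° (2.5). Total 26.1 kJ/mol.
iPr at 240° is eclipsed. COOH at 0° is eclipsed with OCH3 at 0° (10.8); CHO at 120° is eclipsed with tBu at 120° (15.7); F at 240° is eclipsed with iPr at 240° (9.0). Total 35.5 kJ/mol.
iPr at 300° is staggered. COOH at 0° is gauche with iPr at 300° (5.8); COOH at 0° is gauche with OCH3 at 60° (3.6); CHO at 120° is gauche with OCH3 at 60° (2.5); CHO at 120° is gauche with tBu at 180° (5.1); F at 240° is gauche with iPr at 300° (3.4); F at 240° is gauche with tBu at 180° (4.2). Total 24.6 kJ/mol.
The maximum (40.1 kJ/mol) occurs with iPr at 120°.

120°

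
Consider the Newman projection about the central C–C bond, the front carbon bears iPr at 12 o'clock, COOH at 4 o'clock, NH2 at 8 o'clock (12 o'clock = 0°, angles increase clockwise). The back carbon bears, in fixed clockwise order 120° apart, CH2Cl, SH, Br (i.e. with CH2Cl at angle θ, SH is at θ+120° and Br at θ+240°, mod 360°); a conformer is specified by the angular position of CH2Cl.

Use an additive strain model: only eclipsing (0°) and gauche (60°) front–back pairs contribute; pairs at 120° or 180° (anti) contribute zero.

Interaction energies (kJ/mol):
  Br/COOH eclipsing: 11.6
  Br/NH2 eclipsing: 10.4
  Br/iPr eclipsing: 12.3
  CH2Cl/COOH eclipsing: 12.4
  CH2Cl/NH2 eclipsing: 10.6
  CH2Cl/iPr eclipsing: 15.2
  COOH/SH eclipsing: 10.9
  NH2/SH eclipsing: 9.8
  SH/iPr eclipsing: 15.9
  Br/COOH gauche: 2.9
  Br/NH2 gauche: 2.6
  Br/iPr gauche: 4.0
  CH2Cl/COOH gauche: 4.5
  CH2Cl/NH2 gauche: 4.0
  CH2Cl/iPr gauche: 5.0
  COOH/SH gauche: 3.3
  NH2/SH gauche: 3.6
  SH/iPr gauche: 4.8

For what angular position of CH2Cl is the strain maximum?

CH2Cl at 0° is eclipsed. iPr at 0° is eclipsed with CH2Cl at 0° (15.2); COOH at 120° is eclipsed with SH at 120° (10.9); NH2 at 240° is eclipsed with Br at 240° (10.4). Total 36.5 kJ/mol.
CH2Cl at 60° is staggered. iPr at 0° is gauche with CH2Cl at 60° (5.0); iPr at 0° is gauche with Br at 300° (4.0); COOH at 120° is gauche with CH2Cl at 60° (4.5); COOH at 120° is gauche with SH at 180° (3.3); NH2 at 240° is gauche with SH at 180° (3.6); NH2 at 240° is gauche with Br at 300° (2.6). Total 23.0 kJ/mol.
CH2Cl at 120° is eclipsed. iPr at 0° is eclipsed with Br at 0° (12.3); COOH at 120° is eclipsed with CH2Cl at 120° (12.4); NH2 at 240° is eclipsed with SH at 240° (9.8). Total 34.5 kJ/mol.
CH2Cl at 180° is staggered. iPr at 0° is gauche with SH at 300° (4.8); iPr at 0° is gauche with Br at 60° (4.0); COOH at 120° is gauche with CH2Cl at 180° (4.5); COOH at 120° is gauche with Br at 60° (2.9); NH2 at 240° is gauche with CH2Cl at 180° (4.0); NH2 at 240° is gauche with SH at 300° (3.6). Total 23.8 kJ/mol.
CH2Cl at 240° is eclipsed. iPr at 0° is eclipsed with SH at 0° (15.9); COOH at 120° is eclipsed with Br at 120° (11.6); NH2 at 240° is eclipsed with CH2Cl at 240° (10.6). Total 38.1 kJ/mol.
CH2Cl at 300° is staggered. iPr at 0° is gauche with CH2Cl at 300° (5.0); iPr at 0° is gauche with SH at 60° (4.8); COOH at 120° is gauche with SH at 60° (3.3); COOH at 120° is gauche with Br at 180° (2.9); NH2 at 240° is gauche with CH2Cl at 300° (4.0); NH2 at 240° is gauche with Br at 180° (2.6). Total 22.6 kJ/mol.
The maximum (38.1 kJ/mol) occurs with CH2Cl at 240°.

240°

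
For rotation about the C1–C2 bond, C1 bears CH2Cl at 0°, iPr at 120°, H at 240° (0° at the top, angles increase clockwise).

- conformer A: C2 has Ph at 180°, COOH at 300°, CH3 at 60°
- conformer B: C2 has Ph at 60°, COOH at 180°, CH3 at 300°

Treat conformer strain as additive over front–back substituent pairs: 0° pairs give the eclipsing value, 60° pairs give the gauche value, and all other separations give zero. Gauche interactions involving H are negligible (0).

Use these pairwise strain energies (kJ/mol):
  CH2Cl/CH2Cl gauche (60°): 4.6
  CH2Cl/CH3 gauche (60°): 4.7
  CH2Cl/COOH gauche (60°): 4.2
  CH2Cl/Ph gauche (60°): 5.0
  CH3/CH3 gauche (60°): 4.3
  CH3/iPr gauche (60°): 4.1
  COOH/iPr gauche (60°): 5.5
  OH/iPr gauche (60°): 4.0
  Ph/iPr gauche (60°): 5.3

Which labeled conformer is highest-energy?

A (staggered): CH2Cl(0°)/COOH(300°) gauche 4.2; CH2Cl(0°)/CH3(60°) gauche 4.7; iPr(120°)/Ph(180°) gauche 5.3; iPr(120°)/CH3(60°) gauche 4.1 → 18.3 kJ/mol.
B (staggered): CH2Cl(0°)/Ph(60°) gauche 5.0; CH2Cl(0°)/CH3(300°) gauche 4.7; iPr(120°)/Ph(60°) gauche 5.3; iPr(120°)/COOH(180°) gauche 5.5 → 20.5 kJ/mol.
B has the highest total (20.5 kJ/mol).

B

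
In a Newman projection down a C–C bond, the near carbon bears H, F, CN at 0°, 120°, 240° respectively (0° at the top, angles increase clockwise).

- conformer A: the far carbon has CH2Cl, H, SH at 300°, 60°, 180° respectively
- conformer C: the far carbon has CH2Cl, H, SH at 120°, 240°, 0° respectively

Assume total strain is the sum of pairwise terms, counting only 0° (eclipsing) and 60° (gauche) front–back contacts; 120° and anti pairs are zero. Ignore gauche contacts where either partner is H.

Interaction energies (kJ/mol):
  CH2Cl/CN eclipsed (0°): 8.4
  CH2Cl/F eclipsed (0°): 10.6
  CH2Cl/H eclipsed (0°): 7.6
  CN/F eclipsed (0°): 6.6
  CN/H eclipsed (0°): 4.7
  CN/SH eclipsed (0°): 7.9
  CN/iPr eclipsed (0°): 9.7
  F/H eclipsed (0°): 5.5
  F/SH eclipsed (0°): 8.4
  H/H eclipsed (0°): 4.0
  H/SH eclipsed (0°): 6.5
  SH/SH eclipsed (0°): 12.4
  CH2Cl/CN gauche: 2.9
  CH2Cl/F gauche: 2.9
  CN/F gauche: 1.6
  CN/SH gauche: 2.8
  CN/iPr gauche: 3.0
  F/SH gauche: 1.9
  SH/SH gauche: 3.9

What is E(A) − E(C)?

-14.2 kJ/mol

A (staggered): F–SH gauche, CN–CH2Cl gauche, CN–SH gauche; 1.9 + 2.9 + 2.8 = 7.6 kJ/mol.
C (eclipsed): H–SH eclipsed, F–CH2Cl eclipsed, CN–H eclipsed; 6.5 + 10.6 + 4.7 = 21.8 kJ/mol.
E(A) − E(C) = 7.6 − 21.8 = -14.2 kJ/mol.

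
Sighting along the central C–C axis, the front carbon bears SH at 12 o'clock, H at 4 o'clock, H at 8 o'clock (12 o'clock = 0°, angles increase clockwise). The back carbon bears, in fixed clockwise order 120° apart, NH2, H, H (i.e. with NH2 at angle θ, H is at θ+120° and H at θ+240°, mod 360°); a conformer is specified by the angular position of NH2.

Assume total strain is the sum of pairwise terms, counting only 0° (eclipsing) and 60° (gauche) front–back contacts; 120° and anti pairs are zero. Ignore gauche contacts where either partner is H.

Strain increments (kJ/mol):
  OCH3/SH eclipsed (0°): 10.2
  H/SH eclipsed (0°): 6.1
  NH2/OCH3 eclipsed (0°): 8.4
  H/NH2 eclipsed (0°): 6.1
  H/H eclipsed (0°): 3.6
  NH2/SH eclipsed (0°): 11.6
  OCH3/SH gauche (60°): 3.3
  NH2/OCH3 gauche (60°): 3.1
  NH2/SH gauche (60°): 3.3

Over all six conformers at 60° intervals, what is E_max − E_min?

18.8 kJ/mol

NH2 at 0° (eclipsed): SH(0°)/NH2(0°) eclipsed 11.6; H(120°)/H(120°) eclipsed 3.6; H(240°)/H(240°) eclipsed 3.6 → 18.8 kJ/mol.
NH2 at 60° (staggered): SH(0°)/NH2(60°) gauche 3.3 → 3.3 kJ/mol.
NH2 at 120° (eclipsed): SH(0°)/H(0°) eclipsed 6.1; H(120°)/NH2(120°) eclipsed 6.1; H(240°)/H(240°) eclipsed 3.6 → 15.8 kJ/mol.
NH2 at 180° (staggered): no non-H gauche contacts → 0.0 kJ/mol.
NH2 at 240° (eclipsed): SH(0°)/H(0°) eclipsed 6.1; H(120°)/H(120°) eclipsed 3.6; H(240°)/NH2(240°) eclipsed 6.1 → 15.8 kJ/mol.
NH2 at 300° (staggered): SH(0°)/NH2(300°) gauche 3.3 → 3.3 kJ/mol.
Max at 0° (18.8 kJ/mol), min at 180° (0.0 kJ/mol); barrier = 18.8 kJ/mol.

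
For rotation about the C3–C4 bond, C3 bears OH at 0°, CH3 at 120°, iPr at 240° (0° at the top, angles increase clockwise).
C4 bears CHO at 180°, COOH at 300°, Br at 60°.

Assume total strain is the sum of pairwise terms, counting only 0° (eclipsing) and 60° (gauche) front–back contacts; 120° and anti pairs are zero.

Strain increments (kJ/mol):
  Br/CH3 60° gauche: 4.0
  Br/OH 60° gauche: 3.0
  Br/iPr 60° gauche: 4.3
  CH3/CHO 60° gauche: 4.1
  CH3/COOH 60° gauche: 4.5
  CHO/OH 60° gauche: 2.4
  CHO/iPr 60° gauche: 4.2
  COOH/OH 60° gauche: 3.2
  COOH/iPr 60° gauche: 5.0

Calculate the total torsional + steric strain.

23.5 kJ/mol

This conformer is staggered. OH at 0° is gauche with COOH at 300° (3.2); OH at 0° is gauche with Br at 60° (3.0); CH3 at 120° is gauche with CHO at 180° (4.1); CH3 at 120° is gauche with Br at 60° (4.0); iPr at 240° is gauche with CHO at 180° (4.2); iPr at 240° is gauche with COOH at 300° (5.0). Total 23.5 kJ/mol.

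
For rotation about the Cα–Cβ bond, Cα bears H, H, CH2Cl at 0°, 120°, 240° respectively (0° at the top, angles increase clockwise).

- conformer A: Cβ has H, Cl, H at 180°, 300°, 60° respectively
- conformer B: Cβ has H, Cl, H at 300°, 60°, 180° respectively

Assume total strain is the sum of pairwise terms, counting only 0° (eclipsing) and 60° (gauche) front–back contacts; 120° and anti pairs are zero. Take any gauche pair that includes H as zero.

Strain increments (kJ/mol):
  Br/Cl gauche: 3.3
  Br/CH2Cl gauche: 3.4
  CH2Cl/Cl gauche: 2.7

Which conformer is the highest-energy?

A

A is staggered. CH2Cl at 240° is gauche with Cl at 300° (2.7). Total 2.7 kJ/mol.
B (staggered): no non-H gauche contacts → 0.0 kJ/mol.
A has the highest total (2.7 kJ/mol).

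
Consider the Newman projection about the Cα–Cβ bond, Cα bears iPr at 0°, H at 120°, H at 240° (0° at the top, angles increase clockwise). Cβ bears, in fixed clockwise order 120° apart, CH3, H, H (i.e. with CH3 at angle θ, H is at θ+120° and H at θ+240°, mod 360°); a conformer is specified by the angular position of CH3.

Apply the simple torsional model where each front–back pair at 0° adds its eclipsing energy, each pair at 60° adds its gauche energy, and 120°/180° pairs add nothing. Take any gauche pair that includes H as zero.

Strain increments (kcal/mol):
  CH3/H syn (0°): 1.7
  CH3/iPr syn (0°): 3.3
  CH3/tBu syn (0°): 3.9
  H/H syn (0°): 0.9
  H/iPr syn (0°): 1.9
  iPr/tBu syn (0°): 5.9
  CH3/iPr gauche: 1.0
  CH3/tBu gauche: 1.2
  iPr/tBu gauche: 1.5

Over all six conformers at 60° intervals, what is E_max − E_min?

5.1 kcal/mol

CH3 at 0° (eclipsed): iPr(0°)/CH3(0°) eclipsed 3.3; H(120°)/H(120°) eclipsed 0.9; H(240°)/H(240°) eclipsed 0.9 → 5.1 kcal/mol.
CH3 at 60° (staggered): iPr(0°)/CH3(60°) gauche 1.0 → 1.0 kcal/mol.
CH3 at 120° (eclipsed): iPr(0°)/H(0°) eclipsed 1.9; H(120°)/CH3(120°) eclipsed 1.7; H(240°)/H(240°) eclipsed 0.9 → 4.5 kcal/mol.
CH3 at 180° (staggered): no non-H gauche contacts → 0.0 kcal/mol.
CH3 at 240° (eclipsed): iPr(0°)/H(0°) eclipsed 1.9; H(120°)/H(120°) eclipsed 0.9; H(240°)/CH3(240°) eclipsed 1.7 → 4.5 kcal/mol.
CH3 at 300° (staggered): iPr(0°)/CH3(300°) gauche 1.0 → 1.0 kcal/mol.
Max at 0° (5.1 kcal/mol), min at 180° (0.0 kcal/mol); barrier = 5.1 kcal/mol.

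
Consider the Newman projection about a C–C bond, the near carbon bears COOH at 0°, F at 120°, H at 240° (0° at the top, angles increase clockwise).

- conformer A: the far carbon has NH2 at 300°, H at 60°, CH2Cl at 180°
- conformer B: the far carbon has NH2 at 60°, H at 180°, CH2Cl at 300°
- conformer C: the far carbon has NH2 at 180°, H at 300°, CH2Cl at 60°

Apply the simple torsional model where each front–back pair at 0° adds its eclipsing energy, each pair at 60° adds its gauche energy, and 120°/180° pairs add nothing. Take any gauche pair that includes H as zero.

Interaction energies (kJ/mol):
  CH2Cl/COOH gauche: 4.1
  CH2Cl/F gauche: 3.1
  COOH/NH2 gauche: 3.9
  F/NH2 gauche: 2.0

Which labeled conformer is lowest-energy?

A (staggered): COOH–NH2 gauche, F–CH2Cl gauche; 3.9 + 3.1 = 7.0 kJ/mol.
B (staggered): COOH–NH2 gauche, COOH–CH2Cl gauche, F–NH2 gauche; 3.9 + 4.1 + 2.0 = 10.0 kJ/mol.
C (staggered): COOH–CH2Cl gauche, F–NH2 gauche, F–CH2Cl gauche; 4.1 + 2.0 + 3.1 = 9.2 kJ/mol.
A has the lowest total (7.0 kJ/mol).

A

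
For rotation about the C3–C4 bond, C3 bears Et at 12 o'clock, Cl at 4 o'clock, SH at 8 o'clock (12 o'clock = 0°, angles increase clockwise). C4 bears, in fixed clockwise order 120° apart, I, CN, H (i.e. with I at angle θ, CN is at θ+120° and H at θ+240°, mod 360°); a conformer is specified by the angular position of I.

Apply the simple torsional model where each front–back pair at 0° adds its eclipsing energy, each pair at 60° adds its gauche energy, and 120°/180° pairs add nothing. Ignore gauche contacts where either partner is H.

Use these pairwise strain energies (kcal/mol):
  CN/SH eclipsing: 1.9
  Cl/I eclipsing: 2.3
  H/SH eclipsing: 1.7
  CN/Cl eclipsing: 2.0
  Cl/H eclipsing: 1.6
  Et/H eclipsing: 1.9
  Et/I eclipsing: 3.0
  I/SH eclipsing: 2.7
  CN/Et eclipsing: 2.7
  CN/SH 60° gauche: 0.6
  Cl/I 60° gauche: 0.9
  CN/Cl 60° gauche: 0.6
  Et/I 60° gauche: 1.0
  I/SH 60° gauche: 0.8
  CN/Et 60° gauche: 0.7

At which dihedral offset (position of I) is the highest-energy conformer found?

240°

I at 0° (eclipsed): Et(0°)/I(0°) eclipsed 3.0; Cl(120°)/CN(120°) eclipsed 2.0; SH(240°)/H(240°) eclipsed 1.7 → 6.7 kcal/mol.
I at 60° (staggered): Et(0°)/I(60°) gauche 1.0; Cl(120°)/I(60°) gauche 0.9; Cl(120°)/CN(180°) gauche 0.6; SH(240°)/CN(180°) gauche 0.6 → 3.1 kcal/mol.
I at 120° (eclipsed): Et(0°)/H(0°) eclipsed 1.9; Cl(120°)/I(120°) eclipsed 2.3; SH(240°)/CN(240°) eclipsed 1.9 → 6.1 kcal/mol.
I at 180° (staggered): Et(0°)/CN(300°) gauche 0.7; Cl(120°)/I(180°) gauche 0.9; SH(240°)/I(180°) gauche 0.8; SH(240°)/CN(300°) gauche 0.6 → 3.0 kcal/mol.
I at 240° (eclipsed): Et(0°)/CN(0°) eclipsed 2.7; Cl(120°)/H(120°) eclipsed 1.6; SH(240°)/I(240°) eclipsed 2.7 → 7.0 kcal/mol.
I at 300° (staggered): Et(0°)/I(300°) gauche 1.0; Et(0°)/CN(60°) gauche 0.7; Cl(120°)/CN(60°) gauche 0.6; SH(240°)/I(300°) gauche 0.8 → 3.1 kcal/mol.
The maximum (7.0 kcal/mol) occurs with I at 240°.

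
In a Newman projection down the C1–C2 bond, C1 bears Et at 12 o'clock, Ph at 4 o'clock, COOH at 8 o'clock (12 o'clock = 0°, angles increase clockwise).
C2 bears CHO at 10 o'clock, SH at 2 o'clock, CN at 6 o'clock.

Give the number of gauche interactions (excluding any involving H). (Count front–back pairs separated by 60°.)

Non-H gauche pairs: Et(0°)/CHO(300°); Et(0°)/SH(60°); Ph(120°)/SH(60°); Ph(120°)/CN(180°); COOH(240°)/CHO(300°); COOH(240°)/CN(180°) — 6 interactions.

6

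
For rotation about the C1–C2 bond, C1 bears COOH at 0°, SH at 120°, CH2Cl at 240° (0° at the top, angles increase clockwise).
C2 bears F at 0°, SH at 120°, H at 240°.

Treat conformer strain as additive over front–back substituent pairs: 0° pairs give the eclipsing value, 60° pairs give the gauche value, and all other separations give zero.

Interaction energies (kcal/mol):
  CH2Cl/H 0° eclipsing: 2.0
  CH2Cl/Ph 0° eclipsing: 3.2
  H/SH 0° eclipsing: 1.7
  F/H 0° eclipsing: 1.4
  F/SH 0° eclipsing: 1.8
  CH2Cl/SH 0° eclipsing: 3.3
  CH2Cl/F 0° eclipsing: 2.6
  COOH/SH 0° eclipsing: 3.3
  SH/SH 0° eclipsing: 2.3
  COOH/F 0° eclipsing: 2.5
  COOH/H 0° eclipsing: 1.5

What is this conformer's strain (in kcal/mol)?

6.8 kcal/mol

This conformer (eclipsed): COOH–F eclipsed, SH–SH eclipsed, CH2Cl–H eclipsed; 2.5 + 2.3 + 2.0 = 6.8 kcal/mol.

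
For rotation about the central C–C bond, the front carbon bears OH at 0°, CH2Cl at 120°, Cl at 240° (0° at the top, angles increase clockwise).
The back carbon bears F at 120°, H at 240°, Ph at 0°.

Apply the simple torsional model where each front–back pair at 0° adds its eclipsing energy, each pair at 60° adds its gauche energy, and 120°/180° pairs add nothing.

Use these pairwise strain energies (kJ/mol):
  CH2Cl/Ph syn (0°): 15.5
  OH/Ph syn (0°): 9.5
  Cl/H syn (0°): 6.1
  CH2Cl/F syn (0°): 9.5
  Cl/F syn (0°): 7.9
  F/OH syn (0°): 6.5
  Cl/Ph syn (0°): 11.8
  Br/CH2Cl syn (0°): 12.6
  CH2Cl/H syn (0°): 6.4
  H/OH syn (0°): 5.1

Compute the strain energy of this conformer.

25.1 kJ/mol

This conformer is eclipsed. OH at 0° is eclipsed with Ph at 0° (9.5); CH2Cl at 120° is eclipsed with F at 120° (9.5); Cl at 240° is eclipsed with H at 240° (6.1). Total 25.1 kJ/mol.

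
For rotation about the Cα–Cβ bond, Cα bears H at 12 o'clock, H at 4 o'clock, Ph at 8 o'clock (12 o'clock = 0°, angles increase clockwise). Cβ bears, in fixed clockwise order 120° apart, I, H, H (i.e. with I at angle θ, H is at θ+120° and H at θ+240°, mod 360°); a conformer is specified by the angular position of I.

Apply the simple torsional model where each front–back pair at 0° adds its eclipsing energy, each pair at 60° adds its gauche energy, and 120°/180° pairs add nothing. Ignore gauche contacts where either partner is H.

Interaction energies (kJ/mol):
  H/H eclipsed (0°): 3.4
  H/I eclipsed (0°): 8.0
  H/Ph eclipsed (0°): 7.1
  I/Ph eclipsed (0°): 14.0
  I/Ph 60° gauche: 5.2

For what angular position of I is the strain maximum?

I at 0° (eclipsed): H(0°)/I(0°) eclipsed 8.0; H(120°)/H(120°) eclipsed 3.4; Ph(240°)/H(240°) eclipsed 7.1 → 18.5 kJ/mol.
I at 60° (staggered): no non-H gauche contacts → 0.0 kJ/mol.
I at 120° (eclipsed): H(0°)/H(0°) eclipsed 3.4; H(120°)/I(120°) eclipsed 8.0; Ph(240°)/H(240°) eclipsed 7.1 → 18.5 kJ/mol.
I at 180° (staggered): Ph(240°)/I(180°) gauche 5.2 → 5.2 kJ/mol.
I at 240° (eclipsed): H(0°)/H(0°) eclipsed 3.4; H(120°)/H(120°) eclipsed 3.4; Ph(240°)/I(240°) eclipsed 14.0 → 20.8 kJ/mol.
I at 300° (staggered): Ph(240°)/I(300°) gauche 5.2 → 5.2 kJ/mol.
The maximum (20.8 kJ/mol) occurs with I at 240°.

240°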